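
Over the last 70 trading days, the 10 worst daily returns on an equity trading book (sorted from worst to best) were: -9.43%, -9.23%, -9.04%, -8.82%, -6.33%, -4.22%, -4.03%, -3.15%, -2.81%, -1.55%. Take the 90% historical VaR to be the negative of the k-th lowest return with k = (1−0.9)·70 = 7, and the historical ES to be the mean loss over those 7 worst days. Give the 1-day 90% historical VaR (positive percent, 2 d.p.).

4.03%

k = 7; the 7th lowest return is -4.03%, so VaR = 4.03%.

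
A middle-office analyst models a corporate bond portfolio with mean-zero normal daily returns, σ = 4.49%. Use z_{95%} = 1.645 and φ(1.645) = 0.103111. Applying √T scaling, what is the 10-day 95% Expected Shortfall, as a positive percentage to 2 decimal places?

29.28%

σ_{10d} = 4.49% × √10 = 14.199%.
ES multiplier = φ(z)/(1−α) = 0.103111/0.05 = 2.062.
ES = 14.199% × 2.062 = 29.278%.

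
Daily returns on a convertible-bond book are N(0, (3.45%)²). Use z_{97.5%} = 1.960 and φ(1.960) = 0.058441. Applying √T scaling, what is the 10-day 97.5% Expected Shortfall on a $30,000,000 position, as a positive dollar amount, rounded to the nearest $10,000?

σ_{10d} = 3.45% × √10 = 10.910%.
ES multiplier = φ(z)/(1−α) = 0.058441/0.025 = 2.338.
ES = 10.910% × 2.338 = 25.508%; on $30,000,000: $7,652,400.

$7,650,000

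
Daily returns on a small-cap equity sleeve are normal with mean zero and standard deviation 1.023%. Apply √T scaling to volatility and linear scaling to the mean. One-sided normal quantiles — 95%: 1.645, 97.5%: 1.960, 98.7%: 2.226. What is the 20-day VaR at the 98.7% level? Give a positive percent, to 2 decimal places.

σ_{20d} = 1.023% × √20 = 4.575%.
VaR = 2.226 × 4.575% = 10.184%.

10.18%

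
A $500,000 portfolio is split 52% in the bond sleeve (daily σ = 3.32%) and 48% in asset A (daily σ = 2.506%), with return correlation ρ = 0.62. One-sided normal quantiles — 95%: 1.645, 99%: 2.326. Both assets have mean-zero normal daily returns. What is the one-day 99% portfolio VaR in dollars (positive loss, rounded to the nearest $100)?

σ_p² = 0.52²·3.32² + 0.48²·2.506² + 2·0.62·0.52·0.48·3.32·2.506 = 7.0024 (%²).
σ_p = √7.0024 = 2.646%.
VaR = 2.326 × 2.646% = 6.155%; on $500,000 that is $30,775.

$30,800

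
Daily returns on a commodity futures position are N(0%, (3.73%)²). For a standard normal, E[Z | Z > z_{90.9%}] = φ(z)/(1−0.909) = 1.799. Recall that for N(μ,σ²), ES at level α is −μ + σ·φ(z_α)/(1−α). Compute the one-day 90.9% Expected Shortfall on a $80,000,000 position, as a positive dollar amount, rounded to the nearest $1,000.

$5,368,000

ES = 3.73% × 1.799 = 6.710%.
On $80,000,000: 0.06710 × $80,000,000 = $5,368,000.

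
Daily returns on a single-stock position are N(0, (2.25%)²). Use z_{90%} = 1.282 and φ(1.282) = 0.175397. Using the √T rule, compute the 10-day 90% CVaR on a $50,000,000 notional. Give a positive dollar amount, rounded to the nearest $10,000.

σ_{10d} = 2.25% × √10 = 7.115%.
ES multiplier = φ(z)/(1−α) = 0.175397/0.1 = 1.754.
ES = 7.115% × 1.754 = 12.480%; on $50,000,000: $6,240,000.

$6,240,000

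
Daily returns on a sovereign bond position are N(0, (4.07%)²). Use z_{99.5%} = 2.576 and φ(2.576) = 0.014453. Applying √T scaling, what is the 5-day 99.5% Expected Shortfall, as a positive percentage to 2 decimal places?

σ_{5d} = 4.07% × √5 = 9.101%.
ES multiplier = φ(z)/(1−α) = 0.014453/0.005 = 2.891.
ES = 9.101% × 2.891 = 26.311%.

26.31%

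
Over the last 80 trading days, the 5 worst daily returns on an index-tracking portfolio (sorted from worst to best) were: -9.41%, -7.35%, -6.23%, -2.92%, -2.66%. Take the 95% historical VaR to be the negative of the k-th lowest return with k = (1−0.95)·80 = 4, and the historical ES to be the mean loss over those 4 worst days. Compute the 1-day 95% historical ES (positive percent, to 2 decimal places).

6.48%

The 4 worst returns sum to -25.91%.
ES = −(-25.91%) / 4 = 6.4775% ≈ 6.48%.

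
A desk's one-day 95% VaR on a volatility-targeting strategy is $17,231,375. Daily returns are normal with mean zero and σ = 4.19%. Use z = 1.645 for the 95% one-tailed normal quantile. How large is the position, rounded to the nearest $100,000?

VaR as a fraction of value: z·σ = 1.645 × 4.19% = 6.89255%.
Position = $17,231,375 / 0.0689255 = $250,000,000.

$250,000,000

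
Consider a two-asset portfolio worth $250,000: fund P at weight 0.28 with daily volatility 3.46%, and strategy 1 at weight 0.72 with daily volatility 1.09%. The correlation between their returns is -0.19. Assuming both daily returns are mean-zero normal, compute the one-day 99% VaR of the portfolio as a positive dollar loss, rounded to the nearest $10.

$6,540

σ_p² = 0.28²·3.46² + 0.72²·1.09² + 2·-0.19·0.28·0.72·3.46·1.09 = 1.2656 (%²).
σ_p = √1.2656 = 1.125%.
At 99%, z = 2.326.
VaR = 2.326 × 1.125% = 2.617%; on $250,000 that is $6,542.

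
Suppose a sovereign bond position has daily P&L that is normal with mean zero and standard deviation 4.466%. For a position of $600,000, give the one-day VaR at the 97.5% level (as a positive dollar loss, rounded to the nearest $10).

$52,520

At 97.5% one-sided, z = 1.960.
VaR = z·σ = 1.960 × 4.466% = 8.753%.
On $600,000: 0.08753 × $600,000 = $52,518.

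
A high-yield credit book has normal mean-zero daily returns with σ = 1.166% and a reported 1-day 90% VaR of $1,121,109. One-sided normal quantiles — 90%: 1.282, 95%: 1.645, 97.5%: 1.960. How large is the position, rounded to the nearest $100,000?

VaR as a fraction of value: z·σ = 1.282 × 1.166% = 1.49481%.
Position = $1,121,109 / 0.0149481 = $75,000,000.

$75,000,000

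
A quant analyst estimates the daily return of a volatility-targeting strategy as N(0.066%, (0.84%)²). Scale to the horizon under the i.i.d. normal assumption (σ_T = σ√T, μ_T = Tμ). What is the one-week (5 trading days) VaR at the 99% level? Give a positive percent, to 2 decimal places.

4.04%

At 99%, z = 2.326.
σ_{5d} = 0.84% × √5 = 1.878%; μ_{5d} = 5 × 0.066% = 0.330%.
VaR = −(0.330%) + 2.326 × 1.878% = 4.038%.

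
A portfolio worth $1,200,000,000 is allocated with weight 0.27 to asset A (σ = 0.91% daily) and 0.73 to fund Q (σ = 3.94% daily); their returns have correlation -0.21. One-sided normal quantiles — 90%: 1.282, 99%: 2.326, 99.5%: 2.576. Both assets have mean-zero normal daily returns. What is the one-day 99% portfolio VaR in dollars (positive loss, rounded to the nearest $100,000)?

σ_p² = 0.27²·0.91² + 0.73²·3.94² + 2·-0.21·0.27·0.73·0.91·3.94 = 8.0361 (%²).
σ_p = √8.0361 = 2.835%.
VaR = 2.326 × 2.835% = 6.594%; on $1,200,000,000 that is $79,128,000.

$79,100,000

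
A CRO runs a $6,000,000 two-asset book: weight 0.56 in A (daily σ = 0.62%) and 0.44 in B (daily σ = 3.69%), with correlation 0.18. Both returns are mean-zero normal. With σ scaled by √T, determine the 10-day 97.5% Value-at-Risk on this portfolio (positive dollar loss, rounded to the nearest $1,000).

$640,000

σ_p = √(0.56²·0.62² + 0.44²·3.69² + 2·0.18·0.56·0.44·0.62·3.69) = 1.720%.
σ_{10d} = 1.720% × √10 = 5.439%.
z(97.5%) = 1.960.
VaR = 1.960 × 5.439% = 10.660%; on $6,000,000 that is $639,600.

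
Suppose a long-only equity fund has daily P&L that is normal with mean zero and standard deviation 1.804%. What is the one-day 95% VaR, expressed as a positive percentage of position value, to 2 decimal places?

2.97%

At 95% one-sided, z = 1.645.
VaR = z·σ = 1.645 × 1.804% = 2.968%.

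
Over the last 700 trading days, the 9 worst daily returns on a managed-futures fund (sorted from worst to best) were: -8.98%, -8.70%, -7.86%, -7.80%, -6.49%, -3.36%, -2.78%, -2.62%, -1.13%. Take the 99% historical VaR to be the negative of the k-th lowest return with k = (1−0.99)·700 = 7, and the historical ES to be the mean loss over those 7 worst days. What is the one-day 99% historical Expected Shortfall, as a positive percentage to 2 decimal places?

The 7 worst returns sum to -45.97%.
ES = −(-45.97%) / 7 = 6.5671…% ≈ 6.57%.

6.57%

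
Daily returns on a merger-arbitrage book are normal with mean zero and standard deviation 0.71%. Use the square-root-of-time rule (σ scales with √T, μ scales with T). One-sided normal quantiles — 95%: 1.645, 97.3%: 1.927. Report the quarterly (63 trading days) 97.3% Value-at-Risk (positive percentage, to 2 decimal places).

10.86%

σ_{63d} = 0.71% × √63 = 5.635%.
VaR = 1.927 × 5.635% = 10.859%.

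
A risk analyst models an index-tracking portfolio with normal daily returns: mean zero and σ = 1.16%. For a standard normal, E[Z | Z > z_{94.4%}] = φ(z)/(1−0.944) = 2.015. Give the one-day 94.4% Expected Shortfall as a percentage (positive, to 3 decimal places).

ES = 1.16% × 2.015 = 2.337%.

2.337%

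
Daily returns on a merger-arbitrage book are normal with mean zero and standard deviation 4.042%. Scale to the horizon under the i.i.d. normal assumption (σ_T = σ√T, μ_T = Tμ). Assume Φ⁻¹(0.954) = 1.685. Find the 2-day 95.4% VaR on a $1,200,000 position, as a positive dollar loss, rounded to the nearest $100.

$115,600

σ_{2d} = 4.042% × √2 = 5.716%.
VaR = 1.685 × 5.716% = 9.631%.
On $1,200,000: 0.09631 × $1,200,000 = $115,572.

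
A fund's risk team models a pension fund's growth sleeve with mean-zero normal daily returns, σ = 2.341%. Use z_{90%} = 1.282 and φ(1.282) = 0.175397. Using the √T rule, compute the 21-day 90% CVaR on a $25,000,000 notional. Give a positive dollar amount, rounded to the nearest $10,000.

σ_{21d} = 2.341% × √21 = 10.728%.
ES multiplier = φ(z)/(1−α) = 0.175397/0.1 = 1.754.
ES = 10.728% × 1.754 = 18.817%; on $25,000,000: $4,704,250.

$4,700,000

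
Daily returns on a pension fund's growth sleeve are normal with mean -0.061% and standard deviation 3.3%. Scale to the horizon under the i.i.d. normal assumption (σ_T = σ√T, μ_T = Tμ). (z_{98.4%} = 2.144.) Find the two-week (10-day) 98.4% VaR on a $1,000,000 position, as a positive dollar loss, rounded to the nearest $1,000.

σ_{10d} = 3.3% × √10 = 10.436%; μ_{10d} = 10 × -0.061% = -0.610%.
VaR = −(-0.610%) + 2.144 × 10.436% = 22.985%.
On $1,000,000: 0.22985 × $1,000,000 = $229,850.

$230,000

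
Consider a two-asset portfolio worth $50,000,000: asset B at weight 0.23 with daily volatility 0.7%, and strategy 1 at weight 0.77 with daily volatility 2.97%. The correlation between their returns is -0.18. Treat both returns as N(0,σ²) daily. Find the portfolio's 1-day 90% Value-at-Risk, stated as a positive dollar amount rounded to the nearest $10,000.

σ_p² = 0.23²·0.7² + 0.77²·2.97² + 2·-0.18·0.23·0.77·0.7·2.97 = 5.1233 (%²).
σ_p = √5.1233 = 2.263%.
At 90%, z = 1.282.
VaR = 1.282 × 2.263% = 2.901%; on $50,000,000 that is $1,450,500.

$1,450,000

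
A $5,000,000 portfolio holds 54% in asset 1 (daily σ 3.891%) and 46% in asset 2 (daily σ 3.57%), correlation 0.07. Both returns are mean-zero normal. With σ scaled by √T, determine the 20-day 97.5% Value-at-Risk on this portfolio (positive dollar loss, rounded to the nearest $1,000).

$1,208,000

σ_p = √(0.54²·3.891² + 0.46²·3.57² + 2·0.07·0.54·0.46·3.891·3.57) = 2.756%.
σ_{20d} = 2.756% × √20 = 12.325%.
z(97.5%) = 1.960.
VaR = 1.960 × 12.325% = 24.157%; on $5,000,000 that is $1,207,850.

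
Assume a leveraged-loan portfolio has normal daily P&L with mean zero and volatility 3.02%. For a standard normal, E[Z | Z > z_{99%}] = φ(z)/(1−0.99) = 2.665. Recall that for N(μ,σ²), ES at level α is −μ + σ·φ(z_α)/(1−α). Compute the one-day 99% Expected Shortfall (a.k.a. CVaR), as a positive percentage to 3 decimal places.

8.048%

ES = 3.02% × 2.665 = 8.048%.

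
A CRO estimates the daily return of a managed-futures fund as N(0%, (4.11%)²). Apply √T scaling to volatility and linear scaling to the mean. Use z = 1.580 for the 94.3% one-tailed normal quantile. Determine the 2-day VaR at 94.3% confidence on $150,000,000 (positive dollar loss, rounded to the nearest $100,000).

$13,800,000

σ_{2d} = 4.11% × √2 = 5.812%.
VaR = 1.580 × 5.812% = 9.183%.
On $150,000,000: 0.09183 × $150,000,000 = $13,774,500.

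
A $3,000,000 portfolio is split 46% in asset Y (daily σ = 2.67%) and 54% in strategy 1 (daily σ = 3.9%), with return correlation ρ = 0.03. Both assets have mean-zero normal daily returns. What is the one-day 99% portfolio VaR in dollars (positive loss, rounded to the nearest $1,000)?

σ_p² = 0.46²·2.67² + 0.54²·3.9² + 2·0.03·0.46·0.54·2.67·3.9 = 6.0989 (%²).
σ_p = √6.0989 = 2.470%.
At 99%, z = 2.326.
VaR = 2.326 × 2.470% = 5.745%; on $3,000,000 that is $172,350.

$172,000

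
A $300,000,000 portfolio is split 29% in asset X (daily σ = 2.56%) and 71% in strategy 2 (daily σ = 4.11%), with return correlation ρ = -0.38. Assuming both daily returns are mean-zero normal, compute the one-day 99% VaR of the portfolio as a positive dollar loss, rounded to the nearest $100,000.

σ_p² = 0.29²·2.56² + 0.71²·4.11² + 2·-0.38·0.29·0.71·2.56·4.11 = 7.4200 (%²).
σ_p = √7.4200 = 2.724%.
At 99%, z = 2.326.
VaR = 2.326 × 2.724% = 6.336%; on $300,000,000 that is $19,008,000.

$19,000,000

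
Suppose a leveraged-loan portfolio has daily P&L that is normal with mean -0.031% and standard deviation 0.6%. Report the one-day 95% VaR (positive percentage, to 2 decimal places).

At 95% one-sided, z = 1.645.
VaR = −μ + z·σ = −(-0.031%) + 1.645 × 0.6% = 1.018%.

1.02%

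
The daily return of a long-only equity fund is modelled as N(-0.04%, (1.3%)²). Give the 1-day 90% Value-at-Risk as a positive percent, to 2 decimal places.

1.71%

At 90% one-sided, z = 1.282.
VaR = −μ + z·σ = −(-0.04%) + 1.282 × 1.3% = 1.707%.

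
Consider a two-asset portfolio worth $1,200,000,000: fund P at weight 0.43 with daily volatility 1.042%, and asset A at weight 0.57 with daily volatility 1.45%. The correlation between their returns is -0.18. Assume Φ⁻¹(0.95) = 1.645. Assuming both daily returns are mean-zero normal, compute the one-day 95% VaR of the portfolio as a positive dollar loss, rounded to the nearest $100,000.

σ_p² = 0.43²·1.042² + 0.57²·1.45² + 2·-0.18·0.43·0.57·1.042·1.45 = 0.7505 (%²).
σ_p = √0.7505 = 0.866%.
VaR = 1.645 × 0.866% = 1.425%; on $1,200,000,000 that is $17,100,000.

$17,100,000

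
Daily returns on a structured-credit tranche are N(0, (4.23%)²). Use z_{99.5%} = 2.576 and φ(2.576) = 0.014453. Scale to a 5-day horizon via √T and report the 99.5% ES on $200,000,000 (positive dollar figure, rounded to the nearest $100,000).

σ_{5d} = 4.23% × √5 = 9.459%.
ES multiplier = φ(z)/(1−α) = 0.014453/0.005 = 2.891.
ES = 9.459% × 2.891 = 27.346%; on $200,000,000: $54,692,000.

$54,700,000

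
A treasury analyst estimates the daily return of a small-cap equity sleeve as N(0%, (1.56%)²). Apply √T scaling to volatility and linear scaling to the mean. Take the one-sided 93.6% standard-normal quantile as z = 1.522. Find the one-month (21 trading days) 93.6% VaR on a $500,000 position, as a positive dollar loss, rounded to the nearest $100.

σ_{21d} = 1.56% × √21 = 7.149%.
VaR = 1.522 × 7.149% = 10.881%.
On $500,000: 0.10881 × $500,000 = $54,405.

$54,400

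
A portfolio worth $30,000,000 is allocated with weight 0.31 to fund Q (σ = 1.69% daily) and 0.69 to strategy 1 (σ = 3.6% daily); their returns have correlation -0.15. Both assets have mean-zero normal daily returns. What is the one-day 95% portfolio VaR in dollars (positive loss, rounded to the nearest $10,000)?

σ_p² = 0.31²·1.69² + 0.69²·3.6² + 2·-0.15·0.31·0.69·1.69·3.6 = 6.0543 (%²).
σ_p = √6.0543 = 2.461%.
At 95%, z = 1.645.
VaR = 1.645 × 2.461% = 4.048%; on $30,000,000 that is $1,214,400.

$1,210,000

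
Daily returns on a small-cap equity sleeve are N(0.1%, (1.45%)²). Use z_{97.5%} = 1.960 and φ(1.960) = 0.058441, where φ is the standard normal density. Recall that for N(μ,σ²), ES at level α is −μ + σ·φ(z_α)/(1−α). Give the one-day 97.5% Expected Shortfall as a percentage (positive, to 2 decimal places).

3.29%

Tail multiplier: φ(z)/(1−α) = 0.058441 / 0.025 = 2.338.
ES = −(0.1%) + 1.45% × 2.338 = 3.290%.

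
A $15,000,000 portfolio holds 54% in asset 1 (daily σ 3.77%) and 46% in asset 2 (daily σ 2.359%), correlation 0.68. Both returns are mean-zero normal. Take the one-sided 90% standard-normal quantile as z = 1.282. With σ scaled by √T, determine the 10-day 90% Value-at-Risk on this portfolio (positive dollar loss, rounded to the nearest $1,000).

σ_p = √(0.54²·3.77² + 0.46²·2.359² + 2·0.68·0.54·0.46·3.77·2.359) = 2.886%.
σ_{10d} = 2.886% × √10 = 9.126%.
VaR = 1.282 × 9.126% = 11.700%; on $15,000,000 that is $1,755,000.

$1,755,000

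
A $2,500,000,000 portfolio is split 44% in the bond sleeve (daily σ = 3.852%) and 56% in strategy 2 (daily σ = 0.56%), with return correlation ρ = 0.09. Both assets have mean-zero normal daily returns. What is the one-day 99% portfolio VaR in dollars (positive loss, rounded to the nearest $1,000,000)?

σ_p² = 0.44²·3.852² + 0.56²·0.56² + 2·0.09·0.44·0.56·3.852·0.56 = 3.0666 (%²).
σ_p = √3.0666 = 1.751%.
At 99%, z = 2.326.
VaR = 2.326 × 1.751% = 4.073%; on $2,500,000,000 that is $101,825,000.

$102,000,000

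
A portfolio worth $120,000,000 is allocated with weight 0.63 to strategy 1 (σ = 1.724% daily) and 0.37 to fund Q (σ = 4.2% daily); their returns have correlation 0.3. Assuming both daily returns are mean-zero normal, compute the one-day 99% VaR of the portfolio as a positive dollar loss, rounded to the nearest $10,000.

$5,990,000

σ_p² = 0.63²·1.724² + 0.37²·4.2² + 2·0.3·0.63·0.37·1.724·4.2 = 4.6073 (%²).
σ_p = √4.6073 = 2.146%.
At 99%, z = 2.326.
VaR = 2.326 × 2.146% = 4.992%; on $120,000,000 that is $5,990,400.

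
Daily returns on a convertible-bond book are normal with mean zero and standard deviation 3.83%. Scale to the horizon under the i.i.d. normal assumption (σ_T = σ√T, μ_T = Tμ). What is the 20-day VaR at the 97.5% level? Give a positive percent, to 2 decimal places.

33.57%

At 97.5%, z = 1.960.
σ_{20d} = 3.83% × √20 = 17.128%.
VaR = 1.960 × 17.128% = 33.571%.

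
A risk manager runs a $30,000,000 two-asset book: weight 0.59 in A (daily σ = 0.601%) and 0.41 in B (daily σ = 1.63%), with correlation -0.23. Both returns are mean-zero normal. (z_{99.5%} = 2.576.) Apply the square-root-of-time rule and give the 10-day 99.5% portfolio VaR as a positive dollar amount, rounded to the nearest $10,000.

$1,660,000

σ_p = √(0.59²·0.601² + 0.41²·1.63² + 2·-0.23·0.59·0.41·0.601·1.63) = 0.681%.
σ_{10d} = 0.681% × √10 = 2.154%.
VaR = 2.576 × 2.154% = 5.549%; on $30,000,000 that is $1,664,700.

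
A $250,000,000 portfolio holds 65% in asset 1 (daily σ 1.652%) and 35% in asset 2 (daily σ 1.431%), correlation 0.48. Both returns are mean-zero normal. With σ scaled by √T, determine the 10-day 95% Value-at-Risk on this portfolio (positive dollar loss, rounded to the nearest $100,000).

σ_p = √(0.65²·1.652² + 0.35²·1.431² + 2·0.48·0.65·0.35·1.652·1.431) = 1.386%.
σ_{10d} = 1.386% × √10 = 4.383%.
z(95%) = 1.645.
VaR = 1.645 × 4.383% = 7.210%; on $250,000,000 that is $18,025,000.

$18,000,000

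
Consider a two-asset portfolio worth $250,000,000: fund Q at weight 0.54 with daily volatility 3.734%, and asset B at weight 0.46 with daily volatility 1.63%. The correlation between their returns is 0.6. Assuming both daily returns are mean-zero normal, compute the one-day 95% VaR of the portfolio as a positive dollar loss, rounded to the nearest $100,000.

$10,400,000

σ_p² = 0.54²·3.734² + 0.46²·1.63² + 2·0.6·0.54·0.46·3.734·1.63 = 6.4421 (%²).
σ_p = √6.4421 = 2.538%.
At 95%, z = 1.645.
VaR = 1.645 × 2.538% = 4.175%; on $250,000,000 that is $10,437,500.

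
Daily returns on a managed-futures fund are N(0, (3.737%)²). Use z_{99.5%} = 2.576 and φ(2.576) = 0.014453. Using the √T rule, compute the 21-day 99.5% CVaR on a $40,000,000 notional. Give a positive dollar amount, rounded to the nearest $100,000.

$19,800,000

σ_{21d} = 3.737% × √21 = 17.125%.
ES multiplier = φ(z)/(1−α) = 0.014453/0.005 = 2.891.
ES = 17.125% × 2.891 = 49.508%; on $40,000,000: $19,803,200.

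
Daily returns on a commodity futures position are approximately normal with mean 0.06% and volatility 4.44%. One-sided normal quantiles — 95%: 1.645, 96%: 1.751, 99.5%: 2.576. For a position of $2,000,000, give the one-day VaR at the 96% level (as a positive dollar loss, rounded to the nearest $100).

$154,300

VaR = −μ + z·σ = −(0.06%) + 1.751 × 4.44% = 7.714%.
On $2,000,000: 0.07714 × $2,000,000 = $154,280.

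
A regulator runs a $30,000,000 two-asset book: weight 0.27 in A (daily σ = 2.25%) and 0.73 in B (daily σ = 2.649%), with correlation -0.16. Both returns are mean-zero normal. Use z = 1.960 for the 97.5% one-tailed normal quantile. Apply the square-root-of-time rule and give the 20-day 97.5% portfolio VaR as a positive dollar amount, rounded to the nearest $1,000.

σ_p = √(0.27²·2.25² + 0.73²·2.649² + 2·-0.16·0.27·0.73·2.25·2.649) = 1.932%.
σ_{20d} = 1.932% × √20 = 8.640%.
VaR = 1.960 × 8.640% = 16.934%; on $30,000,000 that is $5,080,200.

$5,080,000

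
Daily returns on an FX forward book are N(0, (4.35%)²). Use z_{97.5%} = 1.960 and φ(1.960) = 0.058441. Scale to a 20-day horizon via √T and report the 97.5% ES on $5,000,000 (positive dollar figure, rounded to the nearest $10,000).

σ_{20d} = 4.35% × √20 = 19.454%.
ES multiplier = φ(z)/(1−α) = 0.058441/0.025 = 2.338.
ES = 19.454% × 2.338 = 45.483%; on $5,000,000: $2,274,150.

$2,270,000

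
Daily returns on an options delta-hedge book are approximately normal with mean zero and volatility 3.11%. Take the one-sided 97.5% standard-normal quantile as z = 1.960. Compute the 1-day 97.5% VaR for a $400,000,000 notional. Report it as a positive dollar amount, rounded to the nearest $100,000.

$24,400,000

VaR = z·σ = 1.960 × 3.11% = 6.096%.
On $400,000,000: 0.06096 × $400,000,000 = $24,384,000.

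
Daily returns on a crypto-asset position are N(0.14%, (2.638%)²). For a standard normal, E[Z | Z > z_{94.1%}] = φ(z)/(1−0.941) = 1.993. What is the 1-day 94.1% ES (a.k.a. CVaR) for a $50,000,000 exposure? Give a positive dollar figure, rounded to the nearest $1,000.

ES = −(0.14%) + 2.638% × 1.993 = 5.118%.
On $50,000,000: 0.05118 × $50,000,000 = $2,559,000.

$2,559,000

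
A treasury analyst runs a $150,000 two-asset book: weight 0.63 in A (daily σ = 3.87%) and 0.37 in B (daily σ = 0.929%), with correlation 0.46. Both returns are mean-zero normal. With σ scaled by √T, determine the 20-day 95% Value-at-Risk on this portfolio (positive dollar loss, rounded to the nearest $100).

σ_p = √(0.63²·3.87² + 0.37²·0.929² + 2·0.46·0.63·0.37·3.87·0.929) = 2.614%.
σ_{20d} = 2.614% × √20 = 11.690%.
z(95%) = 1.645.
VaR = 1.645 × 11.690% = 19.230%; on $150,000 that is $28,845.

$28,800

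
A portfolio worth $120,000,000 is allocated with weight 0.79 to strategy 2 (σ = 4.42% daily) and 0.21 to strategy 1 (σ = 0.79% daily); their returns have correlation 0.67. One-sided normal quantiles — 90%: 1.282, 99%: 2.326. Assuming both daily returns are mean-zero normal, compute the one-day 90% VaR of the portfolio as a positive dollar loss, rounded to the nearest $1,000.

$5,546,000

σ_p² = 0.79²·4.42² + 0.21²·0.79² + 2·0.67·0.79·0.21·4.42·0.79 = 12.9964 (%²).
σ_p = √12.9964 = 3.605%.
VaR = 1.282 × 3.605% = 4.622%; on $120,000,000 that is $5,546,400.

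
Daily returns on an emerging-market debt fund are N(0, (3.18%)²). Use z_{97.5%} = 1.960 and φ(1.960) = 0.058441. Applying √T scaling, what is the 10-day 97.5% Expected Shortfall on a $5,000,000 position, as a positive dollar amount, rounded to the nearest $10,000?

$1,180,000

σ_{10d} = 3.18% × √10 = 10.056%.
ES multiplier = φ(z)/(1−α) = 0.058441/0.025 = 2.338.
ES = 10.056% × 2.338 = 23.511%; on $5,000,000: $1,175,550.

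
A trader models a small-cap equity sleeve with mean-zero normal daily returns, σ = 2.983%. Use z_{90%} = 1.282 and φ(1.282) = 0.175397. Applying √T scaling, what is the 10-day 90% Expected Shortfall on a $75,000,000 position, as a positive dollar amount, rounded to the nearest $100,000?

$12,400,000

σ_{10d} = 2.983% × √10 = 9.433%.
ES multiplier = φ(z)/(1−α) = 0.175397/0.1 = 1.754.
ES = 9.433% × 1.754 = 16.545%; on $75,000,000: $12,408,750.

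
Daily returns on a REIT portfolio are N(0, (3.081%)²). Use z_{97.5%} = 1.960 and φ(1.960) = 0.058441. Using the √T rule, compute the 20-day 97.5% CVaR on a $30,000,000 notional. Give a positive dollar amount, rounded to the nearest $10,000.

$9,660,000

σ_{20d} = 3.081% × √20 = 13.779%.
ES multiplier = φ(z)/(1−α) = 0.058441/0.025 = 2.338.
ES = 13.779% × 2.338 = 32.215%; on $30,000,000: $9,664,500.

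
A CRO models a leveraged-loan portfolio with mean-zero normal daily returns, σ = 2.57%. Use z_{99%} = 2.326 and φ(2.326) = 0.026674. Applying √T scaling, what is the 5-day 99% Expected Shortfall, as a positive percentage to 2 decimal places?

15.33%

σ_{5d} = 2.57% × √5 = 5.747%.
ES multiplier = φ(z)/(1−α) = 0.026674/0.01 = 2.667.
ES = 5.747% × 2.667 = 15.327%.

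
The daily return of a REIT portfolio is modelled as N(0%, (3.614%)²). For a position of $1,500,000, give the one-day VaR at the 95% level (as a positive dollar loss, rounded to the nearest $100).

At 95% one-sided, z = 1.645.
VaR = z·σ = 1.645 × 3.614% = 5.945%.
On $1,500,000: 0.05945 × $1,500,000 = $89,175.

$89,200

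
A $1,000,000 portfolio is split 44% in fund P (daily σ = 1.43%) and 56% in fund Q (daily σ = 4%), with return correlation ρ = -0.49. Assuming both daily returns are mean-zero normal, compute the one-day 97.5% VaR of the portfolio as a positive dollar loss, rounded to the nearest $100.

$39,400

σ_p² = 0.44²·1.43² + 0.56²·4² + 2·-0.49·0.44·0.56·1.43·4 = 4.0323 (%²).
σ_p = √4.0323 = 2.008%.
At 97.5%, z = 1.960.
VaR = 1.960 × 2.008% = 3.936%; on $1,000,000 that is $39,360.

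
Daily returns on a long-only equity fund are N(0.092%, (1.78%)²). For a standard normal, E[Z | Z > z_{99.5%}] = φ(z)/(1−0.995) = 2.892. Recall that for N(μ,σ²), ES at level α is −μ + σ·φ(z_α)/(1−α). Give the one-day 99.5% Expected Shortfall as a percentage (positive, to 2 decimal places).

ES = −(0.092%) + 1.78% × 2.892 = 5.056%.

5.06%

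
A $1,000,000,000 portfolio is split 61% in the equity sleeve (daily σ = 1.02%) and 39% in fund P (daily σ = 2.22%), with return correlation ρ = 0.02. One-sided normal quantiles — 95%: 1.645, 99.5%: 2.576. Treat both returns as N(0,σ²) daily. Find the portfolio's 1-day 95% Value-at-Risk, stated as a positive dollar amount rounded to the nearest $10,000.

σ_p² = 0.61²·1.02² + 0.39²·2.22² + 2·0.02·0.61·0.39·1.02·2.22 = 1.1583 (%²).
σ_p = √1.1583 = 1.076%.
VaR = 1.645 × 1.076% = 1.770%; on $1,000,000,000 that is $17,700,000.

$17,700,000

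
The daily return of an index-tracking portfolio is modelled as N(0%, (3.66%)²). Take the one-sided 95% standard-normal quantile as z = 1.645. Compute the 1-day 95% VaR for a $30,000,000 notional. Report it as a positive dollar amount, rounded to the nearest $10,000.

VaR = z·σ = 1.645 × 3.66% = 6.021%.
On $30,000,000: 0.06021 × $30,000,000 = $1,806,300.

$1,810,000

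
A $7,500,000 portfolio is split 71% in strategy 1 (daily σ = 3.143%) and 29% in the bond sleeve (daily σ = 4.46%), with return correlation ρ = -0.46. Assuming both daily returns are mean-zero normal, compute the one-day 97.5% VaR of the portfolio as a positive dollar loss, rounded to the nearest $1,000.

$294,000

σ_p² = 0.71²·3.143² + 0.29²·4.46² + 2·-0.46·0.71·0.29·3.143·4.46 = 3.9972 (%²).
σ_p = √3.9972 = 1.999%.
At 97.5%, z = 1.960.
VaR = 1.960 × 1.999% = 3.918%; on $7,500,000 that is $293,850.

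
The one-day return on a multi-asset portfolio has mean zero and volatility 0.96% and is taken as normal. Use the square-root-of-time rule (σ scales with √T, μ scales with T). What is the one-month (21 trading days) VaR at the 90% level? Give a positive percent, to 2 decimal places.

5.64%

At 90%, z = 1.282.
σ_{21d} = 0.96% × √21 = 4.399%.
VaR = 1.282 × 4.399% = 5.640%.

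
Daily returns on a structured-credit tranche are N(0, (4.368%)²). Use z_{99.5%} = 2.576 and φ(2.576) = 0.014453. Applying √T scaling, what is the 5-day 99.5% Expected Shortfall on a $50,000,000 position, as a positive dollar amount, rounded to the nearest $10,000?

$14,120,000

σ_{5d} = 4.368% × √5 = 9.767%.
ES multiplier = φ(z)/(1−α) = 0.014453/0.005 = 2.891.
ES = 9.767% × 2.891 = 28.236%; on $50,000,000: $14,118,000.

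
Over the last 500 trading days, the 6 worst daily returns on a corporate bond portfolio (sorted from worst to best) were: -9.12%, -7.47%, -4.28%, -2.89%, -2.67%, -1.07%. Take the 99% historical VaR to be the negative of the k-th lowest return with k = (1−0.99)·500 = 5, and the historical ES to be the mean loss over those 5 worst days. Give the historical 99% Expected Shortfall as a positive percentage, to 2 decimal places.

5.29%

The 5 worst returns sum to -26.43%.
ES = −(-26.43%) / 5 = 5.286% ≈ 5.29%.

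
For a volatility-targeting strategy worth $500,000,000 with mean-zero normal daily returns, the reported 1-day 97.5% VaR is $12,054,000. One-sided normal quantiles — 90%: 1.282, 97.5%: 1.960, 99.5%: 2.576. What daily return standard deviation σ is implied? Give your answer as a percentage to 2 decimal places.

1.23%

VaR as a fraction: $12,054,000 / $500,000,000 = 2.411%.
σ = VaR / z = 2.411% / 1.960 = 1.230%.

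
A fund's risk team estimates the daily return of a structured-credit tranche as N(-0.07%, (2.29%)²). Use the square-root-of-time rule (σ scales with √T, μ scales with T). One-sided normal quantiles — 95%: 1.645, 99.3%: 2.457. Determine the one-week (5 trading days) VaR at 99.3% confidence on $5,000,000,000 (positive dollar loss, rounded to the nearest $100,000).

$646,600,000

σ_{5d} = 2.29% × √5 = 5.121%; μ_{5d} = 5 × -0.07% = -0.350%.
VaR = −(-0.350%) + 2.457 × 5.121% = 12.932%.
On $5,000,000,000: 0.12932 × $5,000,000,000 = $646,600,000.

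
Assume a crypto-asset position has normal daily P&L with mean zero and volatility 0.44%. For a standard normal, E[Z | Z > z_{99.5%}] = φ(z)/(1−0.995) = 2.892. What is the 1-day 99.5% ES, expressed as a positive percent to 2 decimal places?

ES = 0.44% × 2.892 = 1.272%.

1.27%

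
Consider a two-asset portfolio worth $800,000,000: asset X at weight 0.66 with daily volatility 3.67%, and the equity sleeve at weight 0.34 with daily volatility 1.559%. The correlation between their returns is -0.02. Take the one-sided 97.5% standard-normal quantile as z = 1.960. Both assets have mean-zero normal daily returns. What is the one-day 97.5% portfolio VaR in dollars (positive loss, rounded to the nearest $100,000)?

$38,700,000

σ_p² = 0.66²·3.67² + 0.34²·1.559² + 2·-0.02·0.66·0.34·3.67·1.559 = 6.0967 (%²).
σ_p = √6.0967 = 2.469%.
VaR = 1.960 × 2.469% = 4.839%; on $800,000,000 that is $38,712,000.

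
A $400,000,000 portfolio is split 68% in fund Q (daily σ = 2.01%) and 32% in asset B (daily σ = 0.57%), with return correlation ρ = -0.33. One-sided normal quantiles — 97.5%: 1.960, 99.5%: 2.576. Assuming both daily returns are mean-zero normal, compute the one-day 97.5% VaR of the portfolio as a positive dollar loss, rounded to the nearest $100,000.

$10,300,000

σ_p² = 0.68²·2.01² + 0.32²·0.57² + 2·-0.33·0.68·0.32·2.01·0.57 = 1.7369 (%²).
σ_p = √1.7369 = 1.318%.
VaR = 1.960 × 1.318% = 2.583%; on $400,000,000 that is $10,332,000.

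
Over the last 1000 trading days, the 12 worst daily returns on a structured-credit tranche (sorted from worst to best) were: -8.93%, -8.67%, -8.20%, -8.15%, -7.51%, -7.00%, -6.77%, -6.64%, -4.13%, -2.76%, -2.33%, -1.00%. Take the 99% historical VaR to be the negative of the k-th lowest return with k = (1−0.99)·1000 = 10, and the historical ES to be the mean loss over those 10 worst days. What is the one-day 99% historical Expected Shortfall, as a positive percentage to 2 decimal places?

6.88%

The 10 worst returns sum to -68.76%.
ES = −(-68.76%) / 10 = 6.876% ≈ 6.88%.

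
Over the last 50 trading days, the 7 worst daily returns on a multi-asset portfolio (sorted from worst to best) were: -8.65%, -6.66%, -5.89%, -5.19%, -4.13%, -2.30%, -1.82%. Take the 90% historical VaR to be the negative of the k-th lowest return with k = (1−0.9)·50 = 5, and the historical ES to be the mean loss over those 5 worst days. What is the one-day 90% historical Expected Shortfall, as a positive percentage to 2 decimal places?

The 5 worst returns sum to -30.52%.
ES = −(-30.52%) / 5 = 6.104% ≈ 6.10%.

6.10%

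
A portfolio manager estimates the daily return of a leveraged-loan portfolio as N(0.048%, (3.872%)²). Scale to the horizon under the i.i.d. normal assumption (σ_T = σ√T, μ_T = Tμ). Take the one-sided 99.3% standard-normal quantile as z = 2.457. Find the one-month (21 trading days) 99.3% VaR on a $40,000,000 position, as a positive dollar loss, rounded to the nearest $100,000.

σ_{21d} = 3.872% × √21 = 17.744%; μ_{21d} = 21 × 0.048% = 1.008%.
VaR = −(1.008%) + 2.457 × 17.744% = 42.589%.
On $40,000,000: 0.42589 × $40,000,000 = $17,035,600.

$17,000,000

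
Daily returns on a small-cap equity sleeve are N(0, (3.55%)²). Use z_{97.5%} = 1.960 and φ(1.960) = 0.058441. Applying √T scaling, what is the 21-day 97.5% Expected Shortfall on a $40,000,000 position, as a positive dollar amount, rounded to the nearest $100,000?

σ_{21d} = 3.55% × √21 = 16.268%.
ES multiplier = φ(z)/(1−α) = 0.058441/0.025 = 2.338.
ES = 16.268% × 2.338 = 38.035%; on $40,000,000: $15,214,000.

$15,200,000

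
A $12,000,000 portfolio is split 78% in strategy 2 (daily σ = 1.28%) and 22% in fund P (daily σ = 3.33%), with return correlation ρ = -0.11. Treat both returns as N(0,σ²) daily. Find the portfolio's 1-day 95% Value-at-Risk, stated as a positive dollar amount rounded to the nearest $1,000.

$231,000

σ_p² = 0.78²·1.28² + 0.22²·3.33² + 2·-0.11·0.78·0.22·1.28·3.33 = 1.3726 (%²).
σ_p = √1.3726 = 1.172%.
At 95%, z = 1.645.
VaR = 1.645 × 1.172% = 1.928%; on $12,000,000 that is $231,360.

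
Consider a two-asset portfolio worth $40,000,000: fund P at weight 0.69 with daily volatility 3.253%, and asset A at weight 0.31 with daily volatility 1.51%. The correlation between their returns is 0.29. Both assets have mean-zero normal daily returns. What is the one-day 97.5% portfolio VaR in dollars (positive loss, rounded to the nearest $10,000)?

$1,900,000

σ_p² = 0.69²·3.253² + 0.31²·1.51² + 2·0.29·0.69·0.31·3.253·1.51 = 5.8666 (%²).
σ_p = √5.8666 = 2.422%.
At 97.5%, z = 1.960.
VaR = 1.960 × 2.422% = 4.747%; on $40,000,000 that is $1,898,800.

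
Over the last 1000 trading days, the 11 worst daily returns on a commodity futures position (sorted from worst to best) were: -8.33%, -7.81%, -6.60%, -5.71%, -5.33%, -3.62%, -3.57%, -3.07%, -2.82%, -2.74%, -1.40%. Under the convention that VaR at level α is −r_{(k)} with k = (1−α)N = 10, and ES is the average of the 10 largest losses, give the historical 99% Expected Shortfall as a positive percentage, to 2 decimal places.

4.96%

The 10 worst returns sum to -49.60%.
ES = −(-49.60%) / 10 = 4.96%.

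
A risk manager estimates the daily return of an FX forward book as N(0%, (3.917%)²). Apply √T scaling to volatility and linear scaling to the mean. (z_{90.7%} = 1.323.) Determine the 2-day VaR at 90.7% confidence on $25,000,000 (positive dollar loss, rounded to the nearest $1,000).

$1,832,000

σ_{2d} = 3.917% × √2 = 5.539%.
VaR = 1.323 × 5.539% = 7.328%.
On $25,000,000: 0.07328 × $25,000,000 = $1,832,000.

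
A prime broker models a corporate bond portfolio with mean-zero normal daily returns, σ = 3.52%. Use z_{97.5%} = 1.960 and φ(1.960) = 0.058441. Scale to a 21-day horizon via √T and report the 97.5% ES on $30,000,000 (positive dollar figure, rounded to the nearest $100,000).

σ_{21d} = 3.52% × √21 = 16.131%.
ES multiplier = φ(z)/(1−α) = 0.058441/0.025 = 2.338.
ES = 16.131% × 2.338 = 37.714%; on $30,000,000: $11,314,200.

$11,300,000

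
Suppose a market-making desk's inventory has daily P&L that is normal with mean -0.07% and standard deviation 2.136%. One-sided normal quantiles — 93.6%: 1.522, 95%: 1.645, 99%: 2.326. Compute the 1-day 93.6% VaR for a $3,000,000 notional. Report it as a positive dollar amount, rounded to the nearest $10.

VaR = −μ + z·σ = −(-0.07%) + 1.522 × 2.136% = 3.321%.
On $3,000,000: 0.03321 × $3,000,000 = $99,630.

$99,630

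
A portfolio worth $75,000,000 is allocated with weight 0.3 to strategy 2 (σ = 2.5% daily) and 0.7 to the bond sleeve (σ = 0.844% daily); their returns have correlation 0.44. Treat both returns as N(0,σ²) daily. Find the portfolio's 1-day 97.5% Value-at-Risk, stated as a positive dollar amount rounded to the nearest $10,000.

σ_p² = 0.3²·2.5² + 0.7²·0.844² + 2·0.44·0.3·0.7·2.5·0.844 = 1.3015 (%²).
σ_p = √1.3015 = 1.141%.
At 97.5%, z = 1.960.
VaR = 1.960 × 1.141% = 2.236%; on $75,000,000 that is $1,677,000.

$1,680,000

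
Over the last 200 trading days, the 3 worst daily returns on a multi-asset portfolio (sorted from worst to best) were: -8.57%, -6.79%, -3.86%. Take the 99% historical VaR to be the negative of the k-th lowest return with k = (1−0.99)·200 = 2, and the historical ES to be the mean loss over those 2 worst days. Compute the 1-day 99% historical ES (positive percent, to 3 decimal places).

The 2 worst returns sum to -15.36%.
ES = −(-15.36%) / 2 = 7.68% ≈ 7.680%.

7.680%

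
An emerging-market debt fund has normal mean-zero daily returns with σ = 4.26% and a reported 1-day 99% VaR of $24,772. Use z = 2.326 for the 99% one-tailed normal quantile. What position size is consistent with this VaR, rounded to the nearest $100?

$250,000

VaR as a fraction of value: z·σ = 2.326 × 4.26% = 9.90876%.
Position = $24,772 / 0.0990876 = $250,001.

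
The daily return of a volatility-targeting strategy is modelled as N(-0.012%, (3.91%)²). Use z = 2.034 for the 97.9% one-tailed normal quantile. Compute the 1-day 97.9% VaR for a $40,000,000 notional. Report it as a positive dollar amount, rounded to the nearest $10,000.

VaR = −μ + z·σ = −(-0.012%) + 2.034 × 3.91% = 7.965%.
On $40,000,000: 0.07965 × $40,000,000 = $3,186,000.

$3,190,000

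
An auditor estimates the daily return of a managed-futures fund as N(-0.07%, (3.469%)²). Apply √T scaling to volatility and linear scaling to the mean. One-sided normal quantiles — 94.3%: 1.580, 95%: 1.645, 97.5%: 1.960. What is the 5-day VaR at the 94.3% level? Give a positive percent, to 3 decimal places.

σ_{5d} = 3.469% × √5 = 7.757%; μ_{5d} = 5 × -0.07% = -0.350%.
VaR = −(-0.350%) + 1.580 × 7.757% = 12.606%.

12.606%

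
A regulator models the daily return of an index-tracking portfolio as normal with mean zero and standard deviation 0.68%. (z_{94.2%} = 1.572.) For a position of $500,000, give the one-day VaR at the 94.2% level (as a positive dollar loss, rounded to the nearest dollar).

VaR = z·σ = 1.572 × 0.68% = 1.069%.
On $500,000: 0.01069 × $500,000 = $5,345.

$5,345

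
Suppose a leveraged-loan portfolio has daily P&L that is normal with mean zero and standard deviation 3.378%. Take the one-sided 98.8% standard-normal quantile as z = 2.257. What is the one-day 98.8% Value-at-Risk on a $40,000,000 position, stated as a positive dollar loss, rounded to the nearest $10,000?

VaR = z·σ = 2.257 × 3.378% = 7.624%.
On $40,000,000: 0.07624 × $40,000,000 = $3,049,600.

$3,050,000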